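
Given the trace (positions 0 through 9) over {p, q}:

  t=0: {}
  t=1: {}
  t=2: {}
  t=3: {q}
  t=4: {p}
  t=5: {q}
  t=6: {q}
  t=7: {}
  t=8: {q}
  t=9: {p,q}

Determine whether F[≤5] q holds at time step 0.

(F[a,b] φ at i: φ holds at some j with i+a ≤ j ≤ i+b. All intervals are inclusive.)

Check q at each j in [0,5]:
  j=0: false
  j=1: false
  j=2: false
  j=3: true
  j=4: false
  j=5: true
Found at j=3 → formula holds.

Yes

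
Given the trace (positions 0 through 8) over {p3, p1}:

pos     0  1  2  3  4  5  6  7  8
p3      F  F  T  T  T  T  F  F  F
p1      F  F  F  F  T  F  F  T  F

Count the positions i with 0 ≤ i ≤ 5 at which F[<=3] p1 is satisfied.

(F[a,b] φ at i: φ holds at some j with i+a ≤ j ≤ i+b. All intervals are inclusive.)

Evaluate at each i in [0,5]:
  i=0: ✗ (none in [0,3])
  i=1: ✓ (witness j=4)
  i=2: ✓ (witness j=4)
  i=3: ✓ (witness j=4)
  i=4: ✓ (witness j=4)
  i=5: ✓ (witness j=7)
Positions where it holds: {1, 2, 3, 4, 5} → 5.

5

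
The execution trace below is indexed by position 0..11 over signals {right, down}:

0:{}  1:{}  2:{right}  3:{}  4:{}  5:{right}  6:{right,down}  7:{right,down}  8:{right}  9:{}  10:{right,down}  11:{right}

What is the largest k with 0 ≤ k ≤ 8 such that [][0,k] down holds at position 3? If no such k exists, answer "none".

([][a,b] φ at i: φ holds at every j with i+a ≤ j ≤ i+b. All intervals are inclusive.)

down must hold from j=3 onward; find where it first fails.
  j=3: fails → no k works.

none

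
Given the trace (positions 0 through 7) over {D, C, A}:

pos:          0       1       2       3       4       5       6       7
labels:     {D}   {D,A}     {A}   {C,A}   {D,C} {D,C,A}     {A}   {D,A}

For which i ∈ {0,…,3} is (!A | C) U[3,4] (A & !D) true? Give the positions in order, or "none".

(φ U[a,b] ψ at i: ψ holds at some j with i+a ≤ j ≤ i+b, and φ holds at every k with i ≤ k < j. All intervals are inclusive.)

Evaluate at each i in [0,3]:
  i=0: ✗ (lhs fails at k=1 before rhs at j=3)
  i=1: ✗ (no rhs in [4,5])
  i=2: ✗ (lhs fails at k=2 before rhs at j=6)
  i=3: ✓ (rhs at j=6; lhs holds on [3,5])

3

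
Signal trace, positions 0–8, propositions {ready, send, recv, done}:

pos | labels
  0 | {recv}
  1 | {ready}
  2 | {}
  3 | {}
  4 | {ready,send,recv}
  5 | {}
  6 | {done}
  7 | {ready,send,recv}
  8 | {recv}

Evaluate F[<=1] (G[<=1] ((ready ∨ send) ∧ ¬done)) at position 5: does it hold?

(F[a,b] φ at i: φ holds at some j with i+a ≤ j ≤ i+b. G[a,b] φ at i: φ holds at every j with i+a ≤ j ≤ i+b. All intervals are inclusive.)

Does not hold

Check G[<=1] ((ready ∨ send) ∧ ¬done) at each j in [5,6]:
  j=5: fails at 5
  j=6: fails at 6
No position in the window satisfies it → formula fails.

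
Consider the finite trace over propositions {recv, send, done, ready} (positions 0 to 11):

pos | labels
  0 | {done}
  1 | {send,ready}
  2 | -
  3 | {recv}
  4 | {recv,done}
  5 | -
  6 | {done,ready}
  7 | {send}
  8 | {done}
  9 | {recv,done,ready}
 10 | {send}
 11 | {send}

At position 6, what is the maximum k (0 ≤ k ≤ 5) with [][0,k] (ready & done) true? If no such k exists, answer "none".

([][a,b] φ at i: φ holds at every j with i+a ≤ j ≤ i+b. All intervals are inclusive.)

(ready & done) must hold from j=6 onward; find where it first fails.
  j=6: holds
  j=7: fails
Holds on [6,6], so largest k = 0.

0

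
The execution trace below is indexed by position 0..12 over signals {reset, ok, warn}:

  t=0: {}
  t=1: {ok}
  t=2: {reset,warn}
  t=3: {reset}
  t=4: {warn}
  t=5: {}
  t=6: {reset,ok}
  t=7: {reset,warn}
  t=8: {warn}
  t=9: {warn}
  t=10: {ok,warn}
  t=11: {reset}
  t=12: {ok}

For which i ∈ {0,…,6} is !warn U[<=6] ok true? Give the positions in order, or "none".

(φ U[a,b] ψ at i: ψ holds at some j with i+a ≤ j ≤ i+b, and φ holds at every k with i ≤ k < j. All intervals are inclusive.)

Evaluate at each i in [0,6]:
  i=0: ✓ (rhs at j=1; lhs holds on [0,0])
  i=1: ✓ (rhs at j=1)
  i=2: ✗ (lhs fails at k=2 before rhs at j=6)
  i=3: ✗ (lhs fails at k=4 before rhs at j=6)
  i=4: ✗ (lhs fails at k=4 before rhs at j=6)
  i=5: ✓ (rhs at j=6; lhs holds on [5,5])
  i=6: ✓ (rhs at j=6)

0, 1, 5, 6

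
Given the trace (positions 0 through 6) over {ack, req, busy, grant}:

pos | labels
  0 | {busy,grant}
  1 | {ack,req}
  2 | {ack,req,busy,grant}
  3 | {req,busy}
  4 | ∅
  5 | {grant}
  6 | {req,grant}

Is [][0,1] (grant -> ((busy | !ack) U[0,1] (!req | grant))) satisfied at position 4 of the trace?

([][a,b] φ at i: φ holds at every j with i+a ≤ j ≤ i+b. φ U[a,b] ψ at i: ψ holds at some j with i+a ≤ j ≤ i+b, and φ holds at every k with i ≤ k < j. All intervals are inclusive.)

Check (grant -> ((busy | !ack) U[0,1] (!req | grant))) at every j in [4,5]:
  j=4: antecedent false → ✓
  j=5: antecedent true; consequent holds → ✓
All positions satisfy it → formula holds.

True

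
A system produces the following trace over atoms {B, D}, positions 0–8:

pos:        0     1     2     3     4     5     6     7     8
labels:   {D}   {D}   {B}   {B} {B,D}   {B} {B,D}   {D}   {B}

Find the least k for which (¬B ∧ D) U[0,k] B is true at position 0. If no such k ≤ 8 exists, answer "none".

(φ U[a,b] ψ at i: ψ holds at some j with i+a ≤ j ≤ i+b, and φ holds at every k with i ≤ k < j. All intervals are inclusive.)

Need earliest j ≥ 0 with B, and (¬B ∧ D) at every k in [0,j-1].
  j=0: rhs fails.
  j=1: rhs fails.
  j=2: rhs holds; lhs holds on [0,1]. k = 2.

2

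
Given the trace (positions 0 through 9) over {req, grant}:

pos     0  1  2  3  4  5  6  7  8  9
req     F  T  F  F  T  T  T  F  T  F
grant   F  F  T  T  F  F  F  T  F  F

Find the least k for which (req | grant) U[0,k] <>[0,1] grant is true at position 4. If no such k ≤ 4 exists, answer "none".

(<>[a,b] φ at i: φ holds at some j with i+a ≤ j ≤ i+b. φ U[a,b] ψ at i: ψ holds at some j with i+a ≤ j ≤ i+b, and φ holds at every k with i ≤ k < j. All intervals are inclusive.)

Need earliest j ≥ 4 with <>[0,1] grant, and (req | grant) at every k in [4,j-1].
  j=4: rhs fails.
  j=5: rhs fails.
  j=6: rhs holds; lhs holds on [4,5]. k = 2.

2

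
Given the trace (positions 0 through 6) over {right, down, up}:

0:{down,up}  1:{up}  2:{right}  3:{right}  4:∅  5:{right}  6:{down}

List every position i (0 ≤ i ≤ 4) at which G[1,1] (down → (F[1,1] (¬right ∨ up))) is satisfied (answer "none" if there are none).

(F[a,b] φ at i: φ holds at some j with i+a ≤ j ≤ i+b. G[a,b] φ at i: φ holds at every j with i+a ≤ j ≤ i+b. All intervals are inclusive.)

0, 1, 2, 3, 4

Evaluate at each i in [0,4]:
  i=0: ✓ (all of [1,1])
  i=1: ✓ (all of [2,2])
  i=2: ✓ (all of [3,3])
  i=3: ✓ (all of [4,4])
  i=4: ✓ (all of [5,5])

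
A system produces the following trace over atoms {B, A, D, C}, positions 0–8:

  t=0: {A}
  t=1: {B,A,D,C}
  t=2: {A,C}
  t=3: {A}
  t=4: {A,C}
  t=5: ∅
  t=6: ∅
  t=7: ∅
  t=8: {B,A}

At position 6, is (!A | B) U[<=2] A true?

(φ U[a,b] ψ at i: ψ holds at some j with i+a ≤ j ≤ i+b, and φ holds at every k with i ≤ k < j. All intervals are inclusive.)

Yes

Need some j in [6,8] with A, and (!A | B) at every k in [6,j-1].
  j=6: A false.
  j=7: A false.
  j=8: A holds; (!A | B) holds at every k in [6,7] → satisfied.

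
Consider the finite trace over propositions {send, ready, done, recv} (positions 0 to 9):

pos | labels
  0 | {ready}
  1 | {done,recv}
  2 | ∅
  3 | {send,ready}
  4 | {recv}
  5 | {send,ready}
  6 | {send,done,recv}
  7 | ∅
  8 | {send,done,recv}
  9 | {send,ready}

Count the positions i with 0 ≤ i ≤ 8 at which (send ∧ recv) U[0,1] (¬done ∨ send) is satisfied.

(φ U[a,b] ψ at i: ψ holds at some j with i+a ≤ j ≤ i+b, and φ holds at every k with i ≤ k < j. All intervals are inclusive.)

Evaluate at each i in [0,8]:
  i=0: ✓ (rhs at j=0)
  i=1: ✗ (lhs fails at k=1 before rhs at j=2)
  i=2: ✓ (rhs at j=2)
  i=3: ✓ (rhs at j=3)
  i=4: ✓ (rhs at j=4)
  i=5: ✓ (rhs at j=5)
  i=6: ✓ (rhs at j=6)
  i=7: ✓ (rhs at j=7)
  i=8: ✓ (rhs at j=8)
Positions where it holds: {0, 2, 3, 4, 5, 6, 7, 8} → 8.

8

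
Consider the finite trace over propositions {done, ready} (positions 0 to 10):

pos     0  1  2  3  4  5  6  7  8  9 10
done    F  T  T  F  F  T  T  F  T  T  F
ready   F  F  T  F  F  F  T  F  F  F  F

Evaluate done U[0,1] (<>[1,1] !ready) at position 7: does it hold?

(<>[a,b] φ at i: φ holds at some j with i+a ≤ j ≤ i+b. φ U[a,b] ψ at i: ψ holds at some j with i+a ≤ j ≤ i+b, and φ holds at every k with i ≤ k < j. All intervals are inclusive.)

Holds

Need some j in [7,8] with <>[1,1] !ready, and done at every k in [7,j-1].
  j=7: <>[1,1] !ready holds; no prefix to check → satisfied.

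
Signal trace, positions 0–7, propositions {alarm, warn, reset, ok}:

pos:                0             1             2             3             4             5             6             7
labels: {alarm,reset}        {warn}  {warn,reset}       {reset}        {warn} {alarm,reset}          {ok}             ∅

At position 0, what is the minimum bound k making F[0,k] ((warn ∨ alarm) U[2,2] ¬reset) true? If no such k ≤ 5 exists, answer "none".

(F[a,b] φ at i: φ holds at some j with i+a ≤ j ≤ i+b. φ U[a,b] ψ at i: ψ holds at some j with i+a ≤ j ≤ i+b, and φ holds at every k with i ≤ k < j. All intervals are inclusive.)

Scan j = 0,1,… for ((warn ∨ alarm) U[2,2] ¬reset):
  j=0: fails
  j=1: fails
  j=2: fails
  j=3: fails
  j=4: holds
First hit at j=4, so smallest k = 4-0 = 4.

4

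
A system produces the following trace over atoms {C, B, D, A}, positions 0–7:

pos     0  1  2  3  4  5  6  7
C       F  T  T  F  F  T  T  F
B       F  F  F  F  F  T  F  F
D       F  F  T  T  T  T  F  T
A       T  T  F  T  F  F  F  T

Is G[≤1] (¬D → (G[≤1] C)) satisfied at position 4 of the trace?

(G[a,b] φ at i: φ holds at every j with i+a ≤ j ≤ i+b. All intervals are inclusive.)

Yes

Check (¬D → (G[≤1] C)) at every j in [4,5]:
  j=4: antecedent false → ✓
  j=5: antecedent false → ✓
All positions satisfy it → formula holds.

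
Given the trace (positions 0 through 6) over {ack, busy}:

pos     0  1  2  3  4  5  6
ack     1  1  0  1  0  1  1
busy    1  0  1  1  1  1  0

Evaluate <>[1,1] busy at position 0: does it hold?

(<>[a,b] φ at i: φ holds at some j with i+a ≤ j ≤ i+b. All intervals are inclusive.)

Check busy at each j in [1,1]:
  j=1: false
No position in the window satisfies it → formula fails.

Does not hold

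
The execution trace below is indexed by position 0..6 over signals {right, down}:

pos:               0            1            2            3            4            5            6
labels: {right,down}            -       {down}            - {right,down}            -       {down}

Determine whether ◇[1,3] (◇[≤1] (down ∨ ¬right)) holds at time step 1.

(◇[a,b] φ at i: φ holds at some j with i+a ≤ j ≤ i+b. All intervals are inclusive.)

Check ◇[≤1] (down ∨ ¬right) at each j in [2,4]:
  j=2: holds (witness at 2)
  j=3: holds (witness at 3)
  j=4: holds (witness at 4)
Found at j=2 → formula holds.

Holds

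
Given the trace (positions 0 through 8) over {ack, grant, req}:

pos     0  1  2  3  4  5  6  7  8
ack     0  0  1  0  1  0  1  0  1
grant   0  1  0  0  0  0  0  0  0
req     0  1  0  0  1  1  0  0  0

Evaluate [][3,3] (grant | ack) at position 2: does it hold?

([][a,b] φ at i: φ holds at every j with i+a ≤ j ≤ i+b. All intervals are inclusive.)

False

Check (grant | ack) at every j in [5,5]:
  j=5: false
Fails at j=5 → formula fails.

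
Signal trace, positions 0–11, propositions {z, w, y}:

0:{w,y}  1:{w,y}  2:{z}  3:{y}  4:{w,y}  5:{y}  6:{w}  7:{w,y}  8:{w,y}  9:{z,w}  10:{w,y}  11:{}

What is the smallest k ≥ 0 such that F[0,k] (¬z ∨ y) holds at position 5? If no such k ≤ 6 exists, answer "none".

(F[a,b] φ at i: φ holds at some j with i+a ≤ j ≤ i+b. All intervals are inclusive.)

0

Scan j = 5,6,… for (¬z ∨ y):
  j=5: holds
First hit at j=5, so smallest k = 5-5 = 0.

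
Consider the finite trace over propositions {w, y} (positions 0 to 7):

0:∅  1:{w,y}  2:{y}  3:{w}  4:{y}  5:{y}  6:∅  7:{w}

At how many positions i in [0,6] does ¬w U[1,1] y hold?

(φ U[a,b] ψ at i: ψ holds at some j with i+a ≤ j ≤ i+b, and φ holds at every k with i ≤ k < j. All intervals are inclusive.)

Evaluate at each i in [0,6]:
  i=0: ✓ (rhs at j=1; lhs holds on [0,0])
  i=1: ✗ (lhs fails at k=1 before rhs at j=2)
  i=2: ✗ (no rhs in [3,3])
  i=3: ✗ (lhs fails at k=3 before rhs at j=4)
  i=4: ✓ (rhs at j=5; lhs holds on [4,4])
  i=5: ✗ (no rhs in [6,6])
  i=6: ✗ (no rhs in [7,7])
Positions where it holds: {0, 4} → 2.

2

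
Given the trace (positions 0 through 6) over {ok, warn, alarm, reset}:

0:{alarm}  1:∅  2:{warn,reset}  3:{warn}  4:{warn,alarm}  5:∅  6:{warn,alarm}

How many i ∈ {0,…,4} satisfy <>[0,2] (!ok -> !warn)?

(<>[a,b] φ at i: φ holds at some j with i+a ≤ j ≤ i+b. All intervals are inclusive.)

4

Evaluate at each i in [0,4]:
  i=0: ✓ (witness j=0)
  i=1: ✓ (witness j=1)
  i=2: ✗ (none in [2,4])
  i=3: ✓ (witness j=5)
  i=4: ✓ (witness j=5)
Positions where it holds: {0, 1, 3, 4} → 4.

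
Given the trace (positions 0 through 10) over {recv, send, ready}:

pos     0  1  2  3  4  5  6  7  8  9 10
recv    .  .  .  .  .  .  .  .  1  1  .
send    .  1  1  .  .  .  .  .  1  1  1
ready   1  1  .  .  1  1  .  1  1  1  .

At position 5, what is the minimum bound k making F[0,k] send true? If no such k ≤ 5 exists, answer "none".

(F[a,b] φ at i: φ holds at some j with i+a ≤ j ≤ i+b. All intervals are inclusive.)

3

Scan j = 5,6,… for send:
  j=5: fails
  j=6: fails
  j=7: fails
  j=8: holds
First hit at j=8, so smallest k = 8-5 = 3.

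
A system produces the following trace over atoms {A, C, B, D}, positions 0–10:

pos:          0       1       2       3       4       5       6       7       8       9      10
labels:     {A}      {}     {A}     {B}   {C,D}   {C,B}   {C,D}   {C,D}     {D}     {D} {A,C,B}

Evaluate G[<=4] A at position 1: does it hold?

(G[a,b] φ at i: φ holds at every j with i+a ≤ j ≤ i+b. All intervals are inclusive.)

Check A at every j in [1,5]:
  j=1: false
  j=2: true
  j=3: false
  j=4: false
  j=5: false
Fails at j=1 → formula fails.

False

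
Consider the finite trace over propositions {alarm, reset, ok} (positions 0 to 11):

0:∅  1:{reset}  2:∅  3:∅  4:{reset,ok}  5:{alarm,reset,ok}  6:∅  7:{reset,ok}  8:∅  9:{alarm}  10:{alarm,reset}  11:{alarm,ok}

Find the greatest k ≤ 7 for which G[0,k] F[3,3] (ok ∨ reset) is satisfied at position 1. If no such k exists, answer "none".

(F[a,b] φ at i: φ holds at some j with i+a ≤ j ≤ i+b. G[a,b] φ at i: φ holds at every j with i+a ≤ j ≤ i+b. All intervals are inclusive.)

F[3,3] (ok ∨ reset) must hold from j=1 onward; find where it first fails.
  j=1: holds
  j=2: holds
  j=3: fails
Holds on [1,2], so largest k = 1.

1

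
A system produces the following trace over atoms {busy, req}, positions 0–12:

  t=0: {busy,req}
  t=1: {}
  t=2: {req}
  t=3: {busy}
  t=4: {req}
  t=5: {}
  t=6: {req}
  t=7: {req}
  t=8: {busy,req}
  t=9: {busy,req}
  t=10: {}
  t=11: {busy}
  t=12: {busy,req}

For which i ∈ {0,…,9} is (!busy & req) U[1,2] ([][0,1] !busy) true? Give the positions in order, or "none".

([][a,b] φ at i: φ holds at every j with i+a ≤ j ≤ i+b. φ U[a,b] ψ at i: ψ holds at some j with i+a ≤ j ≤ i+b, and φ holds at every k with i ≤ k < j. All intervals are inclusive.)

4

Evaluate at each i in [0,9]:
  i=0: ✗ (lhs fails at k=0 before rhs at j=1)
  i=1: ✗ (no rhs in [2,3])
  i=2: ✗ (lhs fails at k=3 before rhs at j=4)
  i=3: ✗ (lhs fails at k=3 before rhs at j=4)
  i=4: ✓ (rhs at j=5; lhs holds on [4,4])
  i=5: ✗ (lhs fails at k=5 before rhs at j=6)
  i=6: ✗ (no rhs in [7,8])
  i=7: ✗ (no rhs in [8,9])
  i=8: ✗ (no rhs in [9,10])
  i=9: ✗ (no rhs in [10,11])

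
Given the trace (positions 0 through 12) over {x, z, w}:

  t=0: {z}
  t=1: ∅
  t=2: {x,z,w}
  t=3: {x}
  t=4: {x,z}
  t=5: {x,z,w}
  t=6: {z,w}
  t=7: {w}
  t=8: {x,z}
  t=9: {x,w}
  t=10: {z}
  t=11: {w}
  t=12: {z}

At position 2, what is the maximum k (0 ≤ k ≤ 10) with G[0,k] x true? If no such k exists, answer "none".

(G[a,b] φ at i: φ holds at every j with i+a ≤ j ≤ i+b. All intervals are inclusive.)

x must hold from j=2 onward; find where it first fails.
  j=2: holds
  j=3: holds
  j=4: holds
  j=5: holds
  j=6: fails
Holds on [2,5], so largest k = 3.

3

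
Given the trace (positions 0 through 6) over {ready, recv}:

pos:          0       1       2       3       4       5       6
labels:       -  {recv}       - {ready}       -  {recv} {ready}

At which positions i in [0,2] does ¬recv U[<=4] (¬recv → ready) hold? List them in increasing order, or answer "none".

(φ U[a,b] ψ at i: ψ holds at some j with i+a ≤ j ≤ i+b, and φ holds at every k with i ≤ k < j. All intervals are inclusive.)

0, 1, 2

Evaluate at each i in [0,2]:
  i=0: ✓ (rhs at j=1; lhs holds on [0,0])
  i=1: ✓ (rhs at j=1)
  i=2: ✓ (rhs at j=3; lhs holds on [2,2])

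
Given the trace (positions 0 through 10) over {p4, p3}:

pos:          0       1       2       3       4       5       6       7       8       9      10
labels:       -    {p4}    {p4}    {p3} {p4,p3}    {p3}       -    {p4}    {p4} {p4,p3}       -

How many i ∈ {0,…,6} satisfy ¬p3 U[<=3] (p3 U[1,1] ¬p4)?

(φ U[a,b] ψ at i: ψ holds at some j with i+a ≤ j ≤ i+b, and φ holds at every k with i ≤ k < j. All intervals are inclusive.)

Evaluate at each i in [0,6]:
  i=0: ✗ (no rhs in [0,3])
  i=1: ✗ (lhs fails at k=3 before rhs at j=4)
  i=2: ✗ (lhs fails at k=3 before rhs at j=4)
  i=3: ✗ (lhs fails at k=3 before rhs at j=4)
  i=4: ✓ (rhs at j=4)
  i=5: ✓ (rhs at j=5)
  i=6: ✓ (rhs at j=9; lhs holds on [6,8])
Positions where it holds: {4, 5, 6} → 3.

3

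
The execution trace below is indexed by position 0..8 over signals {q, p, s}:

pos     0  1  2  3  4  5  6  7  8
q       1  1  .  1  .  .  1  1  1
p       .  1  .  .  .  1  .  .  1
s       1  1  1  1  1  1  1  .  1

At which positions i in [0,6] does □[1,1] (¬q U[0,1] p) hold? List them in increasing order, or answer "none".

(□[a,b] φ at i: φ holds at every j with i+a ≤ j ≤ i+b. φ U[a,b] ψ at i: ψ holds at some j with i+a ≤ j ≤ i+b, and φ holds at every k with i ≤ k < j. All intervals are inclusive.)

0, 3, 4

Evaluate at each i in [0,6]:
  i=0: ✓ (all of [1,1])
  i=1: ✗ (fails at j=2)
  i=2: ✗ (fails at j=3)
  i=3: ✓ (all of [4,4])
  i=4: ✓ (all of [5,5])
  i=5: ✗ (fails at j=6)
  i=6: ✗ (fails at j=7)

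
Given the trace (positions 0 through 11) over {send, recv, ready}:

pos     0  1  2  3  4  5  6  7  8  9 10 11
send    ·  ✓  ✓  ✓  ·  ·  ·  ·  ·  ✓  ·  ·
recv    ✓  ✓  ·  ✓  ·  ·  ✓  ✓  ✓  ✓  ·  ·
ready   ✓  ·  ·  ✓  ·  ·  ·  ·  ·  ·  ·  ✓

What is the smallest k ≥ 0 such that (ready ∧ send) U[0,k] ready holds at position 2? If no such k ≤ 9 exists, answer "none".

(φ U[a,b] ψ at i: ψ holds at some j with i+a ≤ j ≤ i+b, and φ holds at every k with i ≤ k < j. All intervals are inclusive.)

none

Need earliest j ≥ 2 with ready, and (ready ∧ send) at every k in [2,j-1].
  j=2: rhs fails.
  j=3: rhs holds but lhs fails at k=2.
  j=4: rhs fails.
  j=5: rhs fails.
  j=6: rhs fails.
  j=7: rhs fails.
  j=8: rhs fails.
  j=9: rhs fails.
  j=10: rhs fails.
  j=11: rhs holds but lhs fails at k=2.
No witness within the range → none.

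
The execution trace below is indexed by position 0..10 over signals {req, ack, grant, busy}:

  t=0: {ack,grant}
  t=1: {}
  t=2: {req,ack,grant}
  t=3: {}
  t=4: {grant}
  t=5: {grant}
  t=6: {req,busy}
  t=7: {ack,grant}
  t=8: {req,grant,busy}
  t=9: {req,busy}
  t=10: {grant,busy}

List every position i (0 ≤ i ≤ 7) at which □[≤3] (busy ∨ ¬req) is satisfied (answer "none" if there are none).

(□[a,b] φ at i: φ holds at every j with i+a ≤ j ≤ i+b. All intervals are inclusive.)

Evaluate at each i in [0,7]:
  i=0: ✗ (fails at j=2)
  i=1: ✗ (fails at j=2)
  i=2: ✗ (fails at j=2)
  i=3: ✓ (all of [3,6])
  i=4: ✓ (all of [4,7])
  i=5: ✓ (all of [5,8])
  i=6: ✓ (all of [6,9])
  i=7: ✓ (all of [7,10])

3, 4, 5, 6, 7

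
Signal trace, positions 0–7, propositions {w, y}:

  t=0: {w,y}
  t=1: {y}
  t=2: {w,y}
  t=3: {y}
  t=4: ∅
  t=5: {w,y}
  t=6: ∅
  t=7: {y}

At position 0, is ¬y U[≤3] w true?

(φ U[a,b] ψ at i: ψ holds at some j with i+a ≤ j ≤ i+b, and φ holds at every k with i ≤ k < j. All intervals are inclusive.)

Need some j in [0,3] with w, and ¬y at every k in [0,j-1].
  j=0: w holds; no prefix to check → satisfied.

True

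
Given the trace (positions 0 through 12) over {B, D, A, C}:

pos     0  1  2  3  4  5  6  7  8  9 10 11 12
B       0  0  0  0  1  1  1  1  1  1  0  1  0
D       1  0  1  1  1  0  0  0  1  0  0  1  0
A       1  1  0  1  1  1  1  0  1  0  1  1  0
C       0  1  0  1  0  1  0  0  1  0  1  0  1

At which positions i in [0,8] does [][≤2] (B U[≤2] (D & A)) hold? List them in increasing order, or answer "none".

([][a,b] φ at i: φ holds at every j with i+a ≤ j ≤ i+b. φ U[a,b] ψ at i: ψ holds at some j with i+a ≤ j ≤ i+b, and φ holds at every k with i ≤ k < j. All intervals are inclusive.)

Evaluate at each i in [0,8]:
  i=0: ✗ (fails at j=1)
  i=1: ✗ (fails at j=1)
  i=2: ✗ (fails at j=2)
  i=3: ✗ (fails at j=5)
  i=4: ✗ (fails at j=5)
  i=5: ✗ (fails at j=5)
  i=6: ✓ (all of [6,8])
  i=7: ✗ (fails at j=9)
  i=8: ✗ (fails at j=9)

6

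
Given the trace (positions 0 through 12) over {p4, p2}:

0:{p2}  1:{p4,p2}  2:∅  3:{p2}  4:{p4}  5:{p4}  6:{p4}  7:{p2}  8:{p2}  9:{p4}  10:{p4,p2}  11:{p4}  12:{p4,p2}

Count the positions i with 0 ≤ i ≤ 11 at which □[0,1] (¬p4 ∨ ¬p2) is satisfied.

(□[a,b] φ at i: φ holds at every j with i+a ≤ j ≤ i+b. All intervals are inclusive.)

Evaluate at each i in [0,11]:
  i=0: ✗ (fails at j=1)
  i=1: ✗ (fails at j=1)
  i=2: ✓ (all of [2,3])
  i=3: ✓ (all of [3,4])
  i=4: ✓ (all of [4,5])
  i=5: ✓ (all of [5,6])
  i=6: ✓ (all of [6,7])
  i=7: ✓ (all of [7,8])
  i=8: ✓ (all of [8,9])
  i=9: ✗ (fails at j=10)
  i=10: ✗ (fails at j=10)
  i=11: ✗ (fails at j=12)
Positions where it holds: {2, 3, 4, 5, 6, 7, 8} → 7.

7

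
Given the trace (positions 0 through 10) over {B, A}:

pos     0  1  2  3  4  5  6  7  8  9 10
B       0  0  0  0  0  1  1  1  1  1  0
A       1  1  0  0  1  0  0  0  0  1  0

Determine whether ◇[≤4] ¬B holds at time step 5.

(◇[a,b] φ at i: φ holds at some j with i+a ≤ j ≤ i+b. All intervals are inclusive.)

Does not hold

Check ¬B at each j in [5,9]:
  j=5: false
  j=6: false
  j=7: false
  j=8: false
  j=9: false
No position in the window satisfies it → formula fails.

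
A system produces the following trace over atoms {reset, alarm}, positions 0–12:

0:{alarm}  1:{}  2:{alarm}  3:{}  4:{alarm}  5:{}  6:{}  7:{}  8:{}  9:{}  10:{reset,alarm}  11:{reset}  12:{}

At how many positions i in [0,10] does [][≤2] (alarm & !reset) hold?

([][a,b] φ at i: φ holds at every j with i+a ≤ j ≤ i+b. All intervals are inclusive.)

0

Evaluate at each i in [0,10]:
  i=0: ✗ (fails at j=1)
  i=1: ✗ (fails at j=1)
  i=2: ✗ (fails at j=3)
  i=3: ✗ (fails at j=3)
  i=4: ✗ (fails at j=5)
  i=5: ✗ (fails at j=5)
  i=6: ✗ (fails at j=6)
  i=7: ✗ (fails at j=7)
  i=8: ✗ (fails at j=8)
  i=9: ✗ (fails at j=9)
  i=10: ✗ (fails at j=10)
Positions where it holds: {} → 0.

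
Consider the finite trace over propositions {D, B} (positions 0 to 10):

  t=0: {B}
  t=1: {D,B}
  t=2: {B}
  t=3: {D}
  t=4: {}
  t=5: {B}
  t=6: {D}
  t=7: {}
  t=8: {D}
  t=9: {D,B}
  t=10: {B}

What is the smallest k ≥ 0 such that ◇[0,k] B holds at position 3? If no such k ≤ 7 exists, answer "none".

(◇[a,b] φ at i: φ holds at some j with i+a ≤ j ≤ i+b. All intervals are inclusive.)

Scan j = 3,4,… for B:
  j=3: fails
  j=4: fails
  j=5: holds
First hit at j=5, so smallest k = 5-3 = 2.

2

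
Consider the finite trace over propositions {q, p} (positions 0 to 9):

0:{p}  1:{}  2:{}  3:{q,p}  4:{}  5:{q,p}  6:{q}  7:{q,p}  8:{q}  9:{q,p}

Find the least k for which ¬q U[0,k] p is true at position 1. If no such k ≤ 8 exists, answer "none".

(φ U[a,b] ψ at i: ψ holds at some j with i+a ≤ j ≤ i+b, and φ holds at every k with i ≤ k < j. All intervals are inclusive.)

Need earliest j ≥ 1 with p, and ¬q at every k in [1,j-1].
  j=1: rhs fails.
  j=2: rhs fails.
  j=3: rhs holds; lhs holds on [1,2]. k = 2.

2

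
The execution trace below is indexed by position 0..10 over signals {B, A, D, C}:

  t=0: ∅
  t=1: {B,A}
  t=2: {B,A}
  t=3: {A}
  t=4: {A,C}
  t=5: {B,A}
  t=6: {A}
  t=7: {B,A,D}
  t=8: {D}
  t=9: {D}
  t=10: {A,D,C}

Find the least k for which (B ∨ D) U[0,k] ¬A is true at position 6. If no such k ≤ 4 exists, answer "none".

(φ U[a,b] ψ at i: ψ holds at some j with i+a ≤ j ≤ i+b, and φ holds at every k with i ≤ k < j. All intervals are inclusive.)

none

Need earliest j ≥ 6 with ¬A, and (B ∨ D) at every k in [6,j-1].
  j=6: rhs fails.
  j=7: rhs fails.
  j=8: rhs holds but lhs fails at k=6.
  j=9: rhs holds but lhs fails at k=6.
  j=10: rhs fails.
No witness within the range → none.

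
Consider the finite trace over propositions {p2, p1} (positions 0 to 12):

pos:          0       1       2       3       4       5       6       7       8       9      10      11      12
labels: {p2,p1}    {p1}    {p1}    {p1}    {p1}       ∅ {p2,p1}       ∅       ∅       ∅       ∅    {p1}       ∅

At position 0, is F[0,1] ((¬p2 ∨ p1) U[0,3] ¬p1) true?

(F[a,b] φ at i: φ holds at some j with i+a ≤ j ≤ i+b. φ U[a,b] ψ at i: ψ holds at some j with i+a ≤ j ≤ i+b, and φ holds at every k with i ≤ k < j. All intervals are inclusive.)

Check ((¬p2 ∨ p1) U[0,3] ¬p1) at each j in [0,1]:
  j=0: fails
  j=1: fails
No position in the window satisfies it → formula fails.

False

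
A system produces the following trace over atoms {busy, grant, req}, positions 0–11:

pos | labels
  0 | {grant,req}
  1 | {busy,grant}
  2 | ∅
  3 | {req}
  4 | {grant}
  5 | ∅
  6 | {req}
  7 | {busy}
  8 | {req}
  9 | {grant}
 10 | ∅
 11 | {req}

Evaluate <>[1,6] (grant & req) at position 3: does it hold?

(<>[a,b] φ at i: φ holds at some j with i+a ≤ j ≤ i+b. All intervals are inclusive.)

Check (grant & req) at each j in [4,9]:
  j=4: false
  j=5: false
  j=6: false
  j=7: false
  j=8: false
  j=9: false
No position in the window satisfies it → formula fails.

Does not hold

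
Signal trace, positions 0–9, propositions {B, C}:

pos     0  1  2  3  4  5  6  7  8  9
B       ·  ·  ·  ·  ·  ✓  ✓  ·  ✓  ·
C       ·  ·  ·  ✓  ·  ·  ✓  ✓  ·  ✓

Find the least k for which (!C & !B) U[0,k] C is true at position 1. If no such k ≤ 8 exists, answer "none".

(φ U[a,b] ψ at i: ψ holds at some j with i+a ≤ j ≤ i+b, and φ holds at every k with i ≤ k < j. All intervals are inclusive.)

2

Need earliest j ≥ 1 with C, and (!C & !B) at every k in [1,j-1].
  j=1: rhs fails.
  j=2: rhs fails.
  j=3: rhs holds; lhs holds on [1,2]. k = 2.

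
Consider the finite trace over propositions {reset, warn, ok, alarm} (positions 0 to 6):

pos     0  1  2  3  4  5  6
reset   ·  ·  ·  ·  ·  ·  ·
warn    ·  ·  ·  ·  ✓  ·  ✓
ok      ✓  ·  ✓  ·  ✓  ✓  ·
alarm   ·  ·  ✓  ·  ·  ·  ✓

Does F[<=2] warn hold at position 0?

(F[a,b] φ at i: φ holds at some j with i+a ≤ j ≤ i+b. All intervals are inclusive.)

Does not hold

Check warn at each j in [0,2]:
  j=0: false
  j=1: false
  j=2: false
No position in the window satisfies it → formula fails.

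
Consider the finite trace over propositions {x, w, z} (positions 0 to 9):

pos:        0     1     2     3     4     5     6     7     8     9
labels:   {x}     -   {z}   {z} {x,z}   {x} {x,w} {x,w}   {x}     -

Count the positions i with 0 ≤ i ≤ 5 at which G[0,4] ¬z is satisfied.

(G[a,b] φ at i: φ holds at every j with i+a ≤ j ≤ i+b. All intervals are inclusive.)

1

Evaluate at each i in [0,5]:
  i=0: ✗ (fails at j=2)
  i=1: ✗ (fails at j=2)
  i=2: ✗ (fails at j=2)
  i=3: ✗ (fails at j=3)
  i=4: ✗ (fails at j=4)
  i=5: ✓ (all of [5,9])
Positions where it holds: {5} → 1.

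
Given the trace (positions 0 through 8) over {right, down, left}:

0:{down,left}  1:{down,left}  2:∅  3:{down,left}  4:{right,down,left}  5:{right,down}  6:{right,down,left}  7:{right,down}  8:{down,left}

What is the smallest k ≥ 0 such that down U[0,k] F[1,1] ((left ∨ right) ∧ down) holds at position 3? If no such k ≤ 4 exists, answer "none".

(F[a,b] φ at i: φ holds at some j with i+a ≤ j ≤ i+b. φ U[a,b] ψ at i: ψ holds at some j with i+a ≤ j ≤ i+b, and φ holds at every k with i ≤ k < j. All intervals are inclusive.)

0

Need earliest j ≥ 3 with F[1,1] ((left ∨ right) ∧ down), and down at every k in [3,j-1].
  j=3: rhs holds (empty prefix). k = 0.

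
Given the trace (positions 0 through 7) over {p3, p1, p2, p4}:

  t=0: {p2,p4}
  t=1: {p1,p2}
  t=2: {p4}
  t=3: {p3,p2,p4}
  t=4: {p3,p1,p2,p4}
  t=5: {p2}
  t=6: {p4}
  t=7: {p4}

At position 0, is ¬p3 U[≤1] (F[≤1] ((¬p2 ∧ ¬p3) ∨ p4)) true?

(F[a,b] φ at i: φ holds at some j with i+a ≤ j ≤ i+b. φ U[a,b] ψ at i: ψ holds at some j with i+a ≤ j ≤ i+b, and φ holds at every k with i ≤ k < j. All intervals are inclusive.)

Need some j in [0,1] with F[≤1] ((¬p2 ∧ ¬p3) ∨ p4), and ¬p3 at every k in [0,j-1].
  j=0: F[≤1] ((¬p2 ∧ ¬p3) ∨ p4) holds; no prefix to check → satisfied.

Yes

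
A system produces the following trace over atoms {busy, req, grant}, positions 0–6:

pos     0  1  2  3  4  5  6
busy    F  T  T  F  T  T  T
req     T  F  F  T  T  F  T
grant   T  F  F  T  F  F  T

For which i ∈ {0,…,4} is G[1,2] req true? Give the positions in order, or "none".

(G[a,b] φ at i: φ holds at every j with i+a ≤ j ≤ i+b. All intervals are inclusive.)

2

Evaluate at each i in [0,4]:
  i=0: ✗ (fails at j=1)
  i=1: ✗ (fails at j=2)
  i=2: ✓ (all of [3,4])
  i=3: ✗ (fails at j=5)
  i=4: ✗ (fails at j=5)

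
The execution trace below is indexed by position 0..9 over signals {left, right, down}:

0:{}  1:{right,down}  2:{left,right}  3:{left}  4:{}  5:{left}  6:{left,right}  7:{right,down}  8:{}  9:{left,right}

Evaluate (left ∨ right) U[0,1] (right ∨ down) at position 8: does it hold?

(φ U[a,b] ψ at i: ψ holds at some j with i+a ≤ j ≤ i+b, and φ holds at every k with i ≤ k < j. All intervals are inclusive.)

Does not hold

Need some j in [8,9] with (right ∨ down), and (left ∨ right) at every k in [8,j-1].
  j=8: (right ∨ down) false.
  j=9: (right ∨ down) holds, but (left ∨ right) fails at k=8 → not this j.
No j in the window works → until fails.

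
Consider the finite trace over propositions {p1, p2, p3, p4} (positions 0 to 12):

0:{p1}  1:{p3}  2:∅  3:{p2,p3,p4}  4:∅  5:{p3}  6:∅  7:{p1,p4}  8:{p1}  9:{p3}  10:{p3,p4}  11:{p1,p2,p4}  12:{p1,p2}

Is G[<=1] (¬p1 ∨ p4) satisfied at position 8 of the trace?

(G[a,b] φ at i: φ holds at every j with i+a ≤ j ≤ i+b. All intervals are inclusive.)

Does not hold

Check (¬p1 ∨ p4) at every j in [8,9]:
  j=8: false
  j=9: true
Fails at j=8 → formula fails.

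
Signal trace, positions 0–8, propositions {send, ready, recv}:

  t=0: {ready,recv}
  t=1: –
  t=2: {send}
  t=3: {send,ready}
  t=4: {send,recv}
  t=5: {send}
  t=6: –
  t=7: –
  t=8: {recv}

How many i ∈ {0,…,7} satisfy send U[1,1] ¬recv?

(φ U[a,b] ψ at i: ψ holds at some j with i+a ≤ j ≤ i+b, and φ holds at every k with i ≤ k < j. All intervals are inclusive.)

Evaluate at each i in [0,7]:
  i=0: ✗ (lhs fails at k=0 before rhs at j=1)
  i=1: ✗ (lhs fails at k=1 before rhs at j=2)
  i=2: ✓ (rhs at j=3; lhs holds on [2,2])
  i=3: ✗ (no rhs in [4,4])
  i=4: ✓ (rhs at j=5; lhs holds on [4,4])
  i=5: ✓ (rhs at j=6; lhs holds on [5,5])
  i=6: ✗ (lhs fails at k=6 before rhs at j=7)
  i=7: ✗ (no rhs in [8,8])
Positions where it holds: {2, 4, 5} → 3.

3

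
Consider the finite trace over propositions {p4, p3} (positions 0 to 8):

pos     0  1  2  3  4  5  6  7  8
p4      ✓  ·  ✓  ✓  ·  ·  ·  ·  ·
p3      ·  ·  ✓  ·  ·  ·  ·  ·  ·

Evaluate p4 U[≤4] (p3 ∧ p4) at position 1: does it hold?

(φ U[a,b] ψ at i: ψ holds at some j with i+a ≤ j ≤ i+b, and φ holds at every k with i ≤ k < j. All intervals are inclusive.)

False

Need some j in [1,5] with (p3 ∧ p4), and p4 at every k in [1,j-1].
  j=1: (p3 ∧ p4) false.
  j=2: (p3 ∧ p4) holds, but p4 fails at k=1 → not this j.
  j=3: (p3 ∧ p4) false.
  j=4: (p3 ∧ p4) false.
  j=5: (p3 ∧ p4) false.
No j in the window works → until fails.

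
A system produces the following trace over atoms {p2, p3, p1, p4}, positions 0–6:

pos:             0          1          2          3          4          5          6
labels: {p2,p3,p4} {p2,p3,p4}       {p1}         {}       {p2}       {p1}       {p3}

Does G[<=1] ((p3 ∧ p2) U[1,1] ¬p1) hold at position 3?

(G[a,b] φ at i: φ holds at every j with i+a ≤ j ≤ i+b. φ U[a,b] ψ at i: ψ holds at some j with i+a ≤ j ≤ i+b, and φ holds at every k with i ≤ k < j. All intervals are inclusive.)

Does not hold

Check ((p3 ∧ p2) U[1,1] ¬p1) at every j in [3,4]:
  j=3: fails
  j=4: fails
Fails at j=3 → formula fails.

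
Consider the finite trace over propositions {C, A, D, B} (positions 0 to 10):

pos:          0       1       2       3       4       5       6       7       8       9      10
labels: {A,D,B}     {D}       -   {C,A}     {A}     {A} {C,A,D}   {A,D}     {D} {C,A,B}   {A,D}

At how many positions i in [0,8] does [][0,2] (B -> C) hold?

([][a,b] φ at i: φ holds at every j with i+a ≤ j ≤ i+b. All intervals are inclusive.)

Evaluate at each i in [0,8]:
  i=0: ✗ (fails at j=0)
  i=1: ✓ (all of [1,3])
  i=2: ✓ (all of [2,4])
  i=3: ✓ (all of [3,5])
  i=4: ✓ (all of [4,6])
  i=5: ✓ (all of [5,7])
  i=6: ✓ (all of [6,8])
  i=7: ✓ (all of [7,9])
  i=8: ✓ (all of [8,10])
Positions where it holds: {1, 2, 3, 4, 5, 6, 7, 8} → 8.

8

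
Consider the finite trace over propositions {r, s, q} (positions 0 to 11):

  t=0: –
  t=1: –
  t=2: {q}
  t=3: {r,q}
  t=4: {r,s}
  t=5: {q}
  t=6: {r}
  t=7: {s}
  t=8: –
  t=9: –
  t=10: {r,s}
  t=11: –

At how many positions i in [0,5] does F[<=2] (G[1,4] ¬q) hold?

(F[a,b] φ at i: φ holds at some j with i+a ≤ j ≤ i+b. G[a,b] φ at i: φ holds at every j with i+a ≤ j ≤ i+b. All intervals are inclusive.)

Evaluate at each i in [0,5]:
  i=0: ✗ (none in [0,2])
  i=1: ✗ (none in [1,3])
  i=2: ✗ (none in [2,4])
  i=3: ✓ (witness j=5)
  i=4: ✓ (witness j=5)
  i=5: ✓ (witness j=5)
Positions where it holds: {3, 4, 5} → 3.

3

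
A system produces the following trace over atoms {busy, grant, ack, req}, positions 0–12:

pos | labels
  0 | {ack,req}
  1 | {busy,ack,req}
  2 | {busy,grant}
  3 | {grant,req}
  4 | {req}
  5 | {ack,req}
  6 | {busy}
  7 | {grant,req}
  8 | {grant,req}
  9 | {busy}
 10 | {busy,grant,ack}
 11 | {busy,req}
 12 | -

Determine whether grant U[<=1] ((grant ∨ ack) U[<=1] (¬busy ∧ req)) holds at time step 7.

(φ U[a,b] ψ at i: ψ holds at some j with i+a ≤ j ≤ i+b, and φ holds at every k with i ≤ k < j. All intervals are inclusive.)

Need some j in [7,8] with ((grant ∨ ack) U[<=1] (¬busy ∧ req)), and grant at every k in [7,j-1].
  j=7: ((grant ∨ ack) U[<=1] (¬busy ∧ req)) holds; no prefix to check → satisfied.

Yes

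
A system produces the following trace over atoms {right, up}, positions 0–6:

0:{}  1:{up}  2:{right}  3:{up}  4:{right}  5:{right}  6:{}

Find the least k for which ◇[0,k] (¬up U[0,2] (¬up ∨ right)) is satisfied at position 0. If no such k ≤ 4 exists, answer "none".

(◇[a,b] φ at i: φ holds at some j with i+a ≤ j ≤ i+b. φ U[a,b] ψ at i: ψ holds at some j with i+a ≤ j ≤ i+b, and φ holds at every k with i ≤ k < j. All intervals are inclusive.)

0

Scan j = 0,1,… for (¬up U[0,2] (¬up ∨ right)):
  j=0: holds
First hit at j=0, so smallest k = 0-0 = 0.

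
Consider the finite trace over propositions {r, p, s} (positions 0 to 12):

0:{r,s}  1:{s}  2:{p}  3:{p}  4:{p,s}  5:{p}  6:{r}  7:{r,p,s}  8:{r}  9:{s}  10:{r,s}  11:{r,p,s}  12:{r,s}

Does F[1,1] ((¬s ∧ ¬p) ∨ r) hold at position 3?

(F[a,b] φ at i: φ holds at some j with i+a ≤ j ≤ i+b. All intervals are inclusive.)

Does not hold

Check ((¬s ∧ ¬p) ∨ r) at each j in [4,4]:
  j=4: false
No position in the window satisfies it → formula fails.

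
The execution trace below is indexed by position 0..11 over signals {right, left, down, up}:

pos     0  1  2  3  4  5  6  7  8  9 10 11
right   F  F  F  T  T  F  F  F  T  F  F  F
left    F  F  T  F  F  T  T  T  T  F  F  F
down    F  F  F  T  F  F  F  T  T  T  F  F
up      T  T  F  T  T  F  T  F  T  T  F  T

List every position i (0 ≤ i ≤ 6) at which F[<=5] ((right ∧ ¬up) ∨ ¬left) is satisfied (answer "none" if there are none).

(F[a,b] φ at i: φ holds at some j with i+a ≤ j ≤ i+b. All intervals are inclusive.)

Evaluate at each i in [0,6]:
  i=0: ✓ (witness j=0)
  i=1: ✓ (witness j=1)
  i=2: ✓ (witness j=3)
  i=3: ✓ (witness j=3)
  i=4: ✓ (witness j=4)
  i=5: ✓ (witness j=9)
  i=6: ✓ (witness j=9)

0, 1, 2, 3, 4, 5, 6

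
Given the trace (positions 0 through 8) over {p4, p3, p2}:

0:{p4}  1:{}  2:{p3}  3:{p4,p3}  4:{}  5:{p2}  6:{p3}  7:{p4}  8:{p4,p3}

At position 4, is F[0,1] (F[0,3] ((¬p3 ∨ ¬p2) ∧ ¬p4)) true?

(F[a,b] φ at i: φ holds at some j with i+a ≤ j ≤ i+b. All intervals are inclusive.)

Holds

Check F[0,3] ((¬p3 ∨ ¬p2) ∧ ¬p4) at each j in [4,5]:
  j=4: holds (witness at 4)
  j=5: holds (witness at 5)
Found at j=4 → formula holds.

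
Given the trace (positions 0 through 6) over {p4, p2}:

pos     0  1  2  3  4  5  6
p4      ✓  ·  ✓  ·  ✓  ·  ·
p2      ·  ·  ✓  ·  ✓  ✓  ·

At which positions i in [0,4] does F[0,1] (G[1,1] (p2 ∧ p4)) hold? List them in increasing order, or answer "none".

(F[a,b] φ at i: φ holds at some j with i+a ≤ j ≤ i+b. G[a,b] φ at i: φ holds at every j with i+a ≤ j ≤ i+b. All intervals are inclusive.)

Evaluate at each i in [0,4]:
  i=0: ✓ (witness j=1)
  i=1: ✓ (witness j=1)
  i=2: ✓ (witness j=3)
  i=3: ✓ (witness j=3)
  i=4: ✗ (none in [4,5])

0, 1, 2, 3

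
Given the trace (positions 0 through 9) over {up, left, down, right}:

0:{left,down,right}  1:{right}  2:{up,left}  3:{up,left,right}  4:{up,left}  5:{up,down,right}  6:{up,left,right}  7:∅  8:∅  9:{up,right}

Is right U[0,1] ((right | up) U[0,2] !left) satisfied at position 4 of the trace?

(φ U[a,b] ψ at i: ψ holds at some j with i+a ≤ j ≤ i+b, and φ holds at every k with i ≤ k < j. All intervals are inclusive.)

Holds

Need some j in [4,5] with ((right | up) U[0,2] !left), and right at every k in [4,j-1].
  j=4: ((right | up) U[0,2] !left) holds; no prefix to check → satisfied.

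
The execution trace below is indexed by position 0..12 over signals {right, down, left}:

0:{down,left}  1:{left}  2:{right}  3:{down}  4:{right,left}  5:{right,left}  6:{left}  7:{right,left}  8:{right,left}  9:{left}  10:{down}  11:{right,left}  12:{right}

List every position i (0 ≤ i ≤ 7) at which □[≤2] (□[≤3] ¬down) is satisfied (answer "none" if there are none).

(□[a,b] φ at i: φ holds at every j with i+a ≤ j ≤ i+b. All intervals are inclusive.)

Evaluate at each i in [0,7]:
  i=0: ✗ (fails at j=0)
  i=1: ✗ (fails at j=1)
  i=2: ✗ (fails at j=2)
  i=3: ✗ (fails at j=3)
  i=4: ✓ (all of [4,6])
  i=5: ✗ (fails at j=7)
  i=6: ✗ (fails at j=7)
  i=7: ✗ (fails at j=7)

4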